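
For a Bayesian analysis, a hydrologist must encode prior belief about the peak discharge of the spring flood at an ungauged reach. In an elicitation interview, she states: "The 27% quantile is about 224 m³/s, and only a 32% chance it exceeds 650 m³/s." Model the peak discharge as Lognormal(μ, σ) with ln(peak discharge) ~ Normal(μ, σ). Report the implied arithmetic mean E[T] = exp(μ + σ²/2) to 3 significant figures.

If T ~ Lognormal(μ,σ) then ln T ~ Normal(μ,σ), so the p-quantile of ln T is μ + z_p·σ.
ln(224) = 5.412 and ln(650) = 6.477; z_{0.27} = -0.6128, z_{0.68} = 0.4677.
σ = (6.477 − 5.412)/(0.4677 − (-0.6128)) = 0.986.
μ = 5.412 − (-0.6128)·0.986 = 6.016.
E[T] = exp(μ + σ²/2) = exp(6.016 + 0.4860) = 666 m³/s.

E[T] ≈ 666 m³/s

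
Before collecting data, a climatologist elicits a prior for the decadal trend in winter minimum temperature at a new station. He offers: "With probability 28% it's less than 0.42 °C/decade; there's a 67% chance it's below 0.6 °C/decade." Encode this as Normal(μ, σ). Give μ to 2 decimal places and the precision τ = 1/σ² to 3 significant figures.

μ = 0.52, τ = 32.3

The p-quantile of Normal(μ,σ) is μ + z_p·σ, with z_{0.28} = -0.5828 and z_{0.67} = 0.4399.
Eliminate σ: μ = (z₂·x₁ − z₁·x₂)/(z₂ − z₁) = (0.4399·0.42 − (-0.5828)·0.6)/1.023 = 0.52.
Then σ = (x₂ − x₁)/(z₂ − z₁) = (0.6 − 0.42)/1.023 = 0.18.
Precision τ = 1/σ² = 1/0.176² = 32.3.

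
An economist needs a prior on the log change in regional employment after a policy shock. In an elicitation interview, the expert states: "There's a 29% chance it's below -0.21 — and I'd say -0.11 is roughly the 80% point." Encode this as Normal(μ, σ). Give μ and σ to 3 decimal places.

For Normal(μ,σ), the p-quantile is μ + z_p·σ. Here z_{0.29} = -0.5534, z_{0.8} = 0.8416.
So -0.21 = μ − 0.5534σ and -0.11 = μ + 0.8416σ.
Subtracting: σ = (-0.11 − -0.21)/(0.8416 − (-0.5534)) = 0.072.
Then μ = -0.21 − (-0.5534)·0.072 = -0.170.

μ = -0.170, σ = 0.072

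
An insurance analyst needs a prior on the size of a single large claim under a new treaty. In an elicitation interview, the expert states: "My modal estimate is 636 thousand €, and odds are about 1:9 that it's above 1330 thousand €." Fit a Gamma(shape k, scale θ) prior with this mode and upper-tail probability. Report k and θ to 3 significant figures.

k ≈ 4.53, θ ≈ 180

Gamma(k,θ) with k>1 has mode (k−1)θ, so θ = 636/(k−1).
Need P(X < 1330) = 0.9 with θ tied to k this way. Start at k = 2, θ = 636: P(X<1330) ≈ 0.618.
Too low — raise k to concentrate. Iterating converges to k ≈ 4.53.
Then θ = 636/(4.53−1) ≈ 180.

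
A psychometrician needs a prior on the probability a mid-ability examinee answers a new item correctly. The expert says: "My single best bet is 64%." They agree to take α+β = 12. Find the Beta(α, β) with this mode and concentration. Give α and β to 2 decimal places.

α = 7.40, β = 4.60

For α,β > 1 the Beta mode is (α−1)/(α+β−2). With α+β = 12, the mode is (α−1)/10.
Set (α−1)/10 = 0.64 → α = 1 + 0.64·10 = 7.40.
β = 12 − α = 4.60.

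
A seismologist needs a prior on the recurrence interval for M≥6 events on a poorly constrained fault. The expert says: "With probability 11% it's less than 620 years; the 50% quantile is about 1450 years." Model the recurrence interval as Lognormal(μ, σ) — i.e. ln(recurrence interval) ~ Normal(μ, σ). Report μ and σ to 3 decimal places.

μ ≈ 7.279, σ ≈ 0.693

If T ~ Lognormal(μ,σ) then ln T ~ Normal(μ,σ), so the p-quantile of ln T is μ + z_p·σ.
ln(620) = 6.43 and ln(1450) = 7.279; z_{0.11} = -1.227, z_{0.5} = 0.
σ = (7.279 − 6.43)/(0 − (-1.227)) = 0.693.
μ = 6.43 − (-1.227)·0.693 = 7.279.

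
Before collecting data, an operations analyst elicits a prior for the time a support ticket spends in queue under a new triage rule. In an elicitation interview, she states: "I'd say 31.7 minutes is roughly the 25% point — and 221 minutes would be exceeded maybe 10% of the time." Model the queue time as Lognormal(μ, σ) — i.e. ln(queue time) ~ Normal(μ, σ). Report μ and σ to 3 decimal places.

If T ~ Lognormal(μ,σ) then ln T ~ Normal(μ,σ), so the p-quantile of ln T is μ + z_p·σ.
ln(31.7) = 3.456 and ln(221) = 5.398; z_{0.25} = -0.6745, z_{0.9} = 1.282.
σ = (5.398 − 3.456)/(1.282 − (-0.6745)) = 0.993.
μ = 3.456 − (-0.6745)·0.993 = 4.126.

μ ≈ 4.126, σ ≈ 0.993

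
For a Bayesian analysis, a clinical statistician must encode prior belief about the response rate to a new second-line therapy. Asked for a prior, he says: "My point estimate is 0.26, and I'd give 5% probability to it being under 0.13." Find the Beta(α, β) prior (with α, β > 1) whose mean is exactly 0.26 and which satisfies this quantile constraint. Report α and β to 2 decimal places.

With mean 0.26 fixed, write α = 0.26s, β = 0.74s where s = α+β.
Need P(θ < 0.13) = 0.05 under Beta(0.26s, 0.74s). Normal approximation: (q−m)/√(m(1−m)/s) ≈ z_{0.05} = -1.64, so s ≈ 0.26·0.74·(-1.64)²/(0.13−0.26)² = 30.8.
At s = 30.8: P(θ<0.13) ≈ 0.032. Adjusting to match 0.05 gives s ≈ 24.96.
So α = 0.26·24.96 ≈ 6.49, β = 0.74·24.96 ≈ 18.47.

α ≈ 6.49, β ≈ 18.47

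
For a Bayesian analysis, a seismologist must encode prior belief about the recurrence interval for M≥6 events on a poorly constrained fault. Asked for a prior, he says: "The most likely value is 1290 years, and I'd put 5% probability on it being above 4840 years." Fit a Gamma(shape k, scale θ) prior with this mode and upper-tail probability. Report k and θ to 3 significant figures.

Gamma(k,θ) with k>1 has mode (k−1)θ, so θ = 1290/(k−1).
Need P(X < 4840) = 0.95 with θ tied to k this way. Start at k = 2, θ = 1290: P(X<4840) ≈ 0.888.
Too low — raise k to concentrate. Iterating converges to k ≈ 2.46.
Then θ = 1290/(2.46−1) ≈ 885.

k ≈ 2.46, θ ≈ 885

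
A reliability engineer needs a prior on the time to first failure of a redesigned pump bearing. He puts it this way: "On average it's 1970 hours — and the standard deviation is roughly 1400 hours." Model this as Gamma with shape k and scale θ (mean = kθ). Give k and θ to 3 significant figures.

k ≈ 1.98, θ ≈ 995

For Gamma(k, scale θ): mean = kθ, variance = kθ², so CV = 1/√k.
CV = SD/mean = 1400/1970 = 0.7107, hence k = 1/CV² = 1.98.
Then θ = mean/k = 1970/1.98 = 995.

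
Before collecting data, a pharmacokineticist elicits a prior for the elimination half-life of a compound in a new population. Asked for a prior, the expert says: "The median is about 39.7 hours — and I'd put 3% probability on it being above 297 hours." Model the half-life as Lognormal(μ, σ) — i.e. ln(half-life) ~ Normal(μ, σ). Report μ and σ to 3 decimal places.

If T ~ Lognormal(μ,σ) then ln T ~ Normal(μ,σ), so the p-quantile of ln T is μ + z_p·σ.
ln(39.7) = 3.681 and ln(297) = 5.694; z_{0.5} = 0, z_{0.97} = 1.881.
σ = (5.694 − 3.681)/(1.881 − (0)) = 1.070.
μ = 3.681 − (0)·1.070 = 3.681.

μ ≈ 3.681, σ ≈ 1.070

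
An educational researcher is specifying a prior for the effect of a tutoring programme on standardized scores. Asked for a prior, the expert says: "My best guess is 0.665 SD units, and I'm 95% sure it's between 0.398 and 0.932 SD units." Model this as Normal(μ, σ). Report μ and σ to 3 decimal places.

μ = 0.665, σ = 0.136

A symmetric 95% interval runs μ ± z·σ with z = 1.96.
Half-width = 0.267, so σ = 0.267/1.96 = 0.136.
μ is the stated best guess, 0.665.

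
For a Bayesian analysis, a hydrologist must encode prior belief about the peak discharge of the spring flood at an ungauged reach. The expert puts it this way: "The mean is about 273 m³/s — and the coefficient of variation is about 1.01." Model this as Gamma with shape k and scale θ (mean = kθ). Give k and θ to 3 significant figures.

k ≈ 0.98, θ ≈ 278

For Gamma(k, scale θ): mean = kθ, variance = kθ², so CV = 1/√k.
CV = 1.01, hence k = 1/CV² = 0.98.
Then θ = mean/k = 273/0.98 = 278.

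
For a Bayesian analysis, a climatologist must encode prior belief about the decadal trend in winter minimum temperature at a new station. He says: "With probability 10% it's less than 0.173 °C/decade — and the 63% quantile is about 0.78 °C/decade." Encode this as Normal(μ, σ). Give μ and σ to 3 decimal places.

For Normal(μ,σ), the p-quantile is μ + z_p·σ. Here z_{0.1} = -1.282, z_{0.63} = 0.3319.
So 0.173 = μ − 1.282σ and 0.78 = μ + 0.3319σ.
Subtracting: σ = (0.78 − 0.173)/(0.3319 − (-1.282)) = 0.376.
Then μ = 0.173 − (-1.282)·0.376 = 0.655.

μ = 0.655, σ = 0.376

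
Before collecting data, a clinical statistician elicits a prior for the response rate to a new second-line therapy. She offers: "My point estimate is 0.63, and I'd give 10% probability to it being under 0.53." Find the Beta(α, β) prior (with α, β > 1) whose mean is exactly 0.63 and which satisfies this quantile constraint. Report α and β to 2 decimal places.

α ≈ 24.58, β ≈ 14.44

With mean 0.63 fixed, write α = 0.63s, β = 0.37s where s = α+β.
Need P(θ < 0.53) = 0.1 under Beta(0.63s, 0.37s). Normal approximation: (q−m)/√(m(1−m)/s) ≈ z_{0.1} = -1.28, so s ≈ 0.63·0.37·(-1.28)²/(0.53−0.63)² = 38.3.
At s = 38.3: P(θ<0.53) ≈ 0.102. Adjusting to match 0.1 gives s ≈ 39.02.
So α = 0.63·39.02 ≈ 24.58, β = 0.37·39.02 ≈ 14.44.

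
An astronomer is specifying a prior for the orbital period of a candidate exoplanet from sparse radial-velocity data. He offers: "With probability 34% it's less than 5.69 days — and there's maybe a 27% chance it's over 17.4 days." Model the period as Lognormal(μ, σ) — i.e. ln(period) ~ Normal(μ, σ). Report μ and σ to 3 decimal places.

μ ≈ 2.188, σ ≈ 1.090

If T ~ Lognormal(μ,σ) then ln T ~ Normal(μ,σ), so the p-quantile of ln T is μ + z_p·σ.
ln(5.69) = 1.739 and ln(17.4) = 2.856; z_{0.34} = -0.4125, z_{0.73} = 0.6128.
σ = (2.856 − 1.739)/(0.6128 − (-0.4125)) = 1.090.
μ = 1.739 − (-0.4125)·1.090 = 2.188.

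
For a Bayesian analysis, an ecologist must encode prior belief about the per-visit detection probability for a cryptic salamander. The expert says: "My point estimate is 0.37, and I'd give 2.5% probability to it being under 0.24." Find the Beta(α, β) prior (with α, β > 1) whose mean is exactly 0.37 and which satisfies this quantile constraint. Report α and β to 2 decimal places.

α ≈ 17.57, β ≈ 29.92

With mean 0.37 fixed, write α = 0.37s, β = 0.63s where s = α+β.
Need P(θ < 0.24) = 0.025 under Beta(0.37s, 0.63s). Normal approximation: (q−m)/√(m(1−m)/s) ≈ z_{0.025} = -1.96, so s ≈ 0.37·0.63·(-1.96)²/(0.24−0.37)² = 53.0.
At s = 53.0: P(θ<0.24) ≈ 0.019. Adjusting to match 0.025 gives s ≈ 47.49.
So α = 0.37·47.49 ≈ 17.57, β = 0.63·47.49 ≈ 29.92.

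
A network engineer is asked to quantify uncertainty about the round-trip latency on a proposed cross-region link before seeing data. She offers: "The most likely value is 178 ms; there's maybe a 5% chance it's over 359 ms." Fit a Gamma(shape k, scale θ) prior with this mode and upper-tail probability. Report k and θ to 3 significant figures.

k ≈ 6.63, θ ≈ 31.6

Gamma(k,θ) with k>1 has mode (k−1)θ, so θ = 178/(k−1).
Need P(X < 359) = 0.95 with θ tied to k this way. Start at k = 2, θ = 178: P(X<359) ≈ 0.599.
Too low — raise k to concentrate. Iterating converges to k ≈ 6.63.
Then θ = 178/(6.63−1) ≈ 31.6.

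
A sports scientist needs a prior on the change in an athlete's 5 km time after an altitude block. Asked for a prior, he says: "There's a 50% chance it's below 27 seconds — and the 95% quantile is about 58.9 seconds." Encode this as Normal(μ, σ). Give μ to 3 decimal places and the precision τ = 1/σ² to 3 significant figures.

μ = 27.000, τ = 0.00266

The p-quantile of Normal(μ,σ) is μ + z_p·σ, with z_{0.5} = 0 and z_{0.95} = 1.645.
Eliminate σ: μ = (z₂·x₁ − z₁·x₂)/(z₂ − z₁) = (1.645·27 − (0)·58.9)/1.645 = 27.000.
Then σ = (x₂ − x₁)/(z₂ − z₁) = (58.9 − 27)/1.645 = 19.394.
Precision τ = 1/σ² = 1/19.39² = 0.00266.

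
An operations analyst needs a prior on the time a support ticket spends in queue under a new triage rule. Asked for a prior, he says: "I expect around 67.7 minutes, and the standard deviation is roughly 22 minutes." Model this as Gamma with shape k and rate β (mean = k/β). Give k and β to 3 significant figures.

k ≈ 9.47, β ≈ 0.14

For Gamma(k, rate β): mean = k/β, variance = k/β², so CV = 1/√k.
CV = SD/mean = 22/67.7 = 0.325, hence k = 1/CV² = 9.47.
Then β = k/mean = 9.47/67.7 = 0.14.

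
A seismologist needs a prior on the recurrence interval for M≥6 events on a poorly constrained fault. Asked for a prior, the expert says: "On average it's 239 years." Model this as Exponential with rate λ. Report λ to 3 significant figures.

λ ≈ 0.00418

Exponential mean = 1/λ, so λ = 1/239.0 = 0.00418.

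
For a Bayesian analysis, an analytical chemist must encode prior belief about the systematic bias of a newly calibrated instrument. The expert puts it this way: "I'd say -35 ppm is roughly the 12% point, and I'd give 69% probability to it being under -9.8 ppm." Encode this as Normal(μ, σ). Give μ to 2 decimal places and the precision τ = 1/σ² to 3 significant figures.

The p-quantile of Normal(μ,σ) is μ + z_p·σ, with z_{0.12} = -1.175 and z_{0.69} = 0.4959.
Eliminate σ: μ = (z₂·x₁ − z₁·x₂)/(z₂ − z₁) = (0.4959·-35 − (-1.175)·-9.8)/1.671 = -17.28.
Then σ = (x₂ − x₁)/(z₂ − z₁) = (-9.8 − -35)/1.671 = 15.08.
Precision τ = 1/σ² = 1/15.08² = 0.0044.

μ = -17.28, τ = 0.0044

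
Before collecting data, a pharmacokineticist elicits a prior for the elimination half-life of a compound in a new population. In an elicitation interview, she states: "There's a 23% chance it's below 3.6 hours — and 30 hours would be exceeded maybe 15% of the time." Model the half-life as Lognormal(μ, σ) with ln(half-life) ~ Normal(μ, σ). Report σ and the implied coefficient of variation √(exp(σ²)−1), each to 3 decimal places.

If T ~ Lognormal(μ,σ) then ln T ~ Normal(μ,σ), so the p-quantile of ln T is μ + z_p·σ.
ln(3.6) = 1.281 and ln(30) = 3.401; z_{0.23} = -0.7388, z_{0.85} = 1.036.
σ = (3.401 − 1.281)/(1.036 − (-0.7388)) = 1.194.
μ = 1.281 − (-0.7388)·1.194 = 2.163.
CV = √(exp(σ²)−1) = √(exp(1.4264)−1) = 1.779.

σ ≈ 1.194, CV ≈ 1.779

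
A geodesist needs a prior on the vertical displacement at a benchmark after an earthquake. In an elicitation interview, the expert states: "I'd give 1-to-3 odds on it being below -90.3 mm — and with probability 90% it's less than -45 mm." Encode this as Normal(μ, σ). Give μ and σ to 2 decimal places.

For Normal(μ,σ), the p-quantile is μ + z_p·σ. Here z_{0.25} = -0.6745, z_{0.9} = 1.282.
So -90.3 = μ − 0.6745σ and -45 = μ + 1.282σ.
Subtracting: σ = (-45 − -90.3)/(1.282 − (-0.6745)) = 23.16.
Then μ = -90.3 − (-0.6745)·23.16 = -74.68.

μ = -74.68, σ = 23.16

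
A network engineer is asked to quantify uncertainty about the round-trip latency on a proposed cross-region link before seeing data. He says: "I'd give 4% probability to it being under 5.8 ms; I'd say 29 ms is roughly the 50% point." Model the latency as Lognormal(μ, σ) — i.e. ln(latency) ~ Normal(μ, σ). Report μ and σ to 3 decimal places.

μ ≈ 3.367, σ ≈ 0.919

If T ~ Lognormal(μ,σ) then ln T ~ Normal(μ,σ), so the p-quantile of ln T is μ + z_p·σ.
ln(5.8) = 1.758 and ln(29) = 3.367; z_{0.04} = -1.751, z_{0.5} = 0.
σ = (3.367 − 1.758)/(0 − (-1.751)) = 0.919.
μ = 1.758 − (-1.751)·0.919 = 3.367.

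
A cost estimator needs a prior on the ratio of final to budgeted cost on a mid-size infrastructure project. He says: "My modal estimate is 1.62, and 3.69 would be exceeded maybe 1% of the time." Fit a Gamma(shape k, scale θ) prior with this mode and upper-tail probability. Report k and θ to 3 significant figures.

Gamma(k,θ) with k>1 has mode (k−1)θ, so θ = 1.62/(k−1).
Need P(X < 3.69) = 0.99 with θ tied to k this way. Start at k = 2, θ = 1.62: P(X<3.69) ≈ 0.664.
Too low — raise k to concentrate. Iterating converges to k ≈ 8.06.
Then θ = 1.62/(8.06−1) ≈ 0.229.

k ≈ 8.06, θ ≈ 0.229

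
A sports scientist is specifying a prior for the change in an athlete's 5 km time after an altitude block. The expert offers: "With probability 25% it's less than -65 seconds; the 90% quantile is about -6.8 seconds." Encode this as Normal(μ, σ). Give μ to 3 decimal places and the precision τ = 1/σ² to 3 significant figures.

μ = -44.931, τ = 0.00113

For Normal(μ,σ), the p-quantile is μ + z_p·σ. Here z_{0.25} = -0.6745, z_{0.9} = 1.282.
So -65 = μ − 0.6745σ and -6.8 = μ + 1.282σ.
Subtracting: σ = (-6.8 − -65)/(1.282 − (-0.6745)) = 29.754.
Then μ = -65 − (-0.6745)·29.754 = -44.931.
Precision τ = 1/σ² = 1/29.75² = 0.00113.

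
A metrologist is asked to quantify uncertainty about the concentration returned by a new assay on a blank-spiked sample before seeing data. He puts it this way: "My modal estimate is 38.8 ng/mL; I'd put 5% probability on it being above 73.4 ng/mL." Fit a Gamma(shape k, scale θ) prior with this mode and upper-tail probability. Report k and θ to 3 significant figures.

k ≈ 7.84, θ ≈ 5.67

Gamma(k,θ) with k>1 has mode (k−1)θ, so θ = 38.8/(k−1).
Need P(X < 73.4) = 0.95 with θ tied to k this way. Start at k = 2, θ = 38.8: P(X<73.4) ≈ 0.564.
Too low — raise k to concentrate. Iterating converges to k ≈ 7.84.
Then θ = 38.8/(7.84−1) ≈ 5.67.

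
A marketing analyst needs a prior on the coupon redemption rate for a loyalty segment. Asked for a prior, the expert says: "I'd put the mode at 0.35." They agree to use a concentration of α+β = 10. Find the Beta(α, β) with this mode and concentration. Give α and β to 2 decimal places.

For α,β > 1 the Beta mode is (α−1)/(α+β−2). With α+β = 10, the mode is (α−1)/8.
Set (α−1)/8 = 0.35 → α = 1 + 0.35·8 = 3.80.
β = 10 − α = 6.20.

α = 3.80, β = 6.20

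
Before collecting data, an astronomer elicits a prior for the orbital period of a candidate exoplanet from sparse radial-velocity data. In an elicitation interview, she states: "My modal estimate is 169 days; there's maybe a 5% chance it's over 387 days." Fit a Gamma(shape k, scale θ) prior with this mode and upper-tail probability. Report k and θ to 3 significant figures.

k ≈ 4.99, θ ≈ 42.3

Gamma(k,θ) with k>1 has mode (k−1)θ, so θ = 169/(k−1).
Need P(X < 387) = 0.95 with θ tied to k this way. Start at k = 2, θ = 169: P(X<387) ≈ 0.667.
Too low — raise k to concentrate. Iterating converges to k ≈ 4.99.
Then θ = 169/(4.99−1) ≈ 42.3.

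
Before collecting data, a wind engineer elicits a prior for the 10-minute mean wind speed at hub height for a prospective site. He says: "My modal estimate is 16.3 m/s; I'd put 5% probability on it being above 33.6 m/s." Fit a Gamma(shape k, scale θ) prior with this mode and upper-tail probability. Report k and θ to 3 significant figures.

Gamma(k,θ) with k>1 has mode (k−1)θ, so θ = 16.3/(k−1).
Need P(X < 33.6) = 0.95 with θ tied to k this way. Start at k = 2, θ = 16.3: P(X<33.6) ≈ 0.610.
Too low — raise k to concentrate. Iterating converges to k ≈ 6.29.
Then θ = 16.3/(6.29−1) ≈ 3.08.

k ≈ 6.29, θ ≈ 3.08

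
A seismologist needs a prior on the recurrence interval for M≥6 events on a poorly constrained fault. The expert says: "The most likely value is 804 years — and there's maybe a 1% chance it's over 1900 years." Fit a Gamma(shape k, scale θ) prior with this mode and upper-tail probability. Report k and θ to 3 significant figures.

k ≈ 7.42, θ ≈ 125

Gamma(k,θ) with k>1 has mode (k−1)θ, so θ = 804/(k−1).
Need P(X < 1900) = 0.99 with θ tied to k this way. Start at k = 2, θ = 804: P(X<1900) ≈ 0.683.
Too low — raise k to concentrate. Iterating converges to k ≈ 7.42.
Then θ = 804/(7.42−1) ≈ 125.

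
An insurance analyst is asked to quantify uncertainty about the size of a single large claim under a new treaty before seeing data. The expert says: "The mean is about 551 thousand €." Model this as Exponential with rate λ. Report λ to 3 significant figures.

λ ≈ 0.00181

Exponential mean = 1/λ, so λ = 1/551.0 = 0.00181.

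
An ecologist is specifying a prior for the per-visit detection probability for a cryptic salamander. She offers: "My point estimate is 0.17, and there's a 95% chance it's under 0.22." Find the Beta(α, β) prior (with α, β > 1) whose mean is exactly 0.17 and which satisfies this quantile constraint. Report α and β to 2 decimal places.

With mean 0.17 fixed, write α = 0.17s, β = 0.83s where s = α+β.
Need P(θ < 0.22) = 0.95 under Beta(0.17s, 0.83s). Normal approximation: (q−m)/√(m(1−m)/s) ≈ z_{0.95} = 1.64, so s ≈ 0.17·0.83·(1.64)²/(0.22−0.17)² = 152.7.
At s = 152.7: P(θ<0.22) ≈ 0.943. Adjusting to match 0.95 gives s ≈ 165.95.
So α = 0.17·165.95 ≈ 28.21, β = 0.83·165.95 ≈ 137.73.

α ≈ 28.21, β ≈ 137.73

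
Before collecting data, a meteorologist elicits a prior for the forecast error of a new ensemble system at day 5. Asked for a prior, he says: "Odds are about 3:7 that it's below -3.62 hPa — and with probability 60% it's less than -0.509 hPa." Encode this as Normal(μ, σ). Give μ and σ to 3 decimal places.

μ = -1.522, σ = 4.000

For Normal(μ,σ), the p-quantile is μ + z_p·σ. Here z_{0.3} = -0.5244, z_{0.6} = 0.2533.
So -3.62 = μ − 0.5244σ and -0.509 = μ + 0.2533σ.
Subtracting: σ = (-0.509 − -3.62)/(0.2533 − (-0.5244)) = 4.000.
Then μ = -3.62 − (-0.5244)·4.000 = -1.522.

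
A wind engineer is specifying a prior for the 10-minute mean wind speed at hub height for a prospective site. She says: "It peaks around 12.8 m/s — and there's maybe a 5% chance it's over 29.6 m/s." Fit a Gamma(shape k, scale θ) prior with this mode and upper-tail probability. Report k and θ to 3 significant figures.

k ≈ 4.9, θ ≈ 3.28

Gamma(k,θ) with k>1 has mode (k−1)θ, so θ = 12.8/(k−1).
Need P(X < 29.6) = 0.95 with θ tied to k this way. Start at k = 2, θ = 12.8: P(X<29.6) ≈ 0.672.
Too low — raise k to concentrate. Iterating converges to k ≈ 4.9.
Then θ = 12.8/(4.9−1) ≈ 3.28.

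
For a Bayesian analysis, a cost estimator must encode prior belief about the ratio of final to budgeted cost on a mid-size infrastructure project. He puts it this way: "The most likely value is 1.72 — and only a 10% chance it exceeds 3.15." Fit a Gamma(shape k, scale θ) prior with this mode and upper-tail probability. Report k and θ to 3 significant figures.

Gamma(k,θ) with k>1 has mode (k−1)θ, so θ = 1.72/(k−1).
Need P(X < 3.15) = 0.9 with θ tied to k this way. Start at k = 2, θ = 1.72: P(X<3.15) ≈ 0.546.
Too low — raise k to concentrate. Iterating converges to k ≈ 6.21.
Then θ = 1.72/(6.21−1) ≈ 0.33.

k ≈ 6.21, θ ≈ 0.33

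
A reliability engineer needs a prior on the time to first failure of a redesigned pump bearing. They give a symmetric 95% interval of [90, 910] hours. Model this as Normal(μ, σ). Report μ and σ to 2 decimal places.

μ = 500.00, σ = 209.19

A symmetric 95% interval runs μ ± z·σ with z = 1.96.
Half-width = 410, so σ = 410/1.96 = 209.19.
μ is the interval midpoint, 500.00.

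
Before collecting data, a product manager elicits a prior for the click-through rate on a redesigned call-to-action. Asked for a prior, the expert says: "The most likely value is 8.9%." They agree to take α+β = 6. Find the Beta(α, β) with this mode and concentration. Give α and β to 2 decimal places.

α = 1.36, β = 4.64

For α,β > 1 the Beta mode is (α−1)/(α+β−2). With α+β = 6, the mode is (α−1)/4.
Set (α−1)/4 = 0.089 → α = 1 + 0.089·4 = 1.36.
β = 6 − α = 4.64.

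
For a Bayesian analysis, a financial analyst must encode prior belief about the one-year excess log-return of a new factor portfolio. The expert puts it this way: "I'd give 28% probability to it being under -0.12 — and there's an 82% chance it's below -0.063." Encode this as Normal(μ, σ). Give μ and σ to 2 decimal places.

For Normal(μ,σ), the p-quantile is μ + z_p·σ. Here z_{0.28} = -0.5828, z_{0.82} = 0.9154.
So -0.12 = μ − 0.5828σ and -0.063 = μ + 0.9154σ.
Subtracting: σ = (-0.063 − -0.12)/(0.9154 − (-0.5828)) = 0.04.
Then μ = -0.12 − (-0.5828)·0.04 = -0.10.

μ = -0.10, σ = 0.04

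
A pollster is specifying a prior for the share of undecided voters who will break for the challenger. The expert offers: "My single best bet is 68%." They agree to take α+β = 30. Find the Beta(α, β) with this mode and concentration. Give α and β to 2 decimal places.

α = 20.04, β = 9.96

For α,β > 1 the Beta mode is (α−1)/(α+β−2). With α+β = 30, the mode is (α−1)/28.
Set (α−1)/28 = 0.68 → α = 1 + 0.68·28 = 20.04.
β = 30 − α = 9.96.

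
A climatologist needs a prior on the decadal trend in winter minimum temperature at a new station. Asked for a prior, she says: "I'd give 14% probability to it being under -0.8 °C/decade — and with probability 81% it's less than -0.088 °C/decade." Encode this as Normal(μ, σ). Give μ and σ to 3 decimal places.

μ = -0.407, σ = 0.364

The p-quantile of Normal(μ,σ) is μ + z_p·σ, with z_{0.14} = -1.08 and z_{0.81} = 0.8779.
Eliminate σ: μ = (z₂·x₁ − z₁·x₂)/(z₂ − z₁) = (0.8779·-0.8 − (-1.08)·-0.088)/1.958 = -0.407.
Then σ = (x₂ − x₁)/(z₂ − z₁) = (-0.088 − -0.8)/1.958 = 0.364.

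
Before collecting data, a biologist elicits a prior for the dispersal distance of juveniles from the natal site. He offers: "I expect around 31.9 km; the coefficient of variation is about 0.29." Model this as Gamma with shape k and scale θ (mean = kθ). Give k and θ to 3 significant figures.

For Gamma(k, scale θ): mean = kθ, variance = kθ², so CV = 1/√k.
CV = 0.29, hence k = 1/CV² = 11.9.
Then θ = mean/k = 31.9/11.9 = 2.68.

k ≈ 11.9, θ ≈ 2.68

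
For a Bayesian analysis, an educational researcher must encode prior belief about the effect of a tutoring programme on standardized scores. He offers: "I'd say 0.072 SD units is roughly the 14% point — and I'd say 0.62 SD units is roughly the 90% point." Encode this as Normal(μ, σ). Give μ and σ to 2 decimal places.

μ = 0.32, σ = 0.23

The p-quantile of Normal(μ,σ) is μ + z_p·σ, with z_{0.14} = -1.08 and z_{0.9} = 1.282.
Eliminate σ: μ = (z₂·x₁ − z₁·x₂)/(z₂ − z₁) = (1.282·0.072 − (-1.08)·0.62)/2.362 = 0.32.
Then σ = (x₂ − x₁)/(z₂ − z₁) = (0.62 − 0.072)/2.362 = 0.23.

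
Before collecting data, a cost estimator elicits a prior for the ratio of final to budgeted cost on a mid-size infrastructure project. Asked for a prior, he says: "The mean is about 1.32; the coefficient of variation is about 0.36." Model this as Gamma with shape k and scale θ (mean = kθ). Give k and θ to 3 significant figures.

For Gamma(k, scale θ): mean = kθ, variance = kθ², so CV = 1/√k.
CV = 0.36, hence k = 1/CV² = 7.72.
Then θ = mean/k = 1.32/7.72 = 0.171.

k ≈ 7.72, θ ≈ 0.171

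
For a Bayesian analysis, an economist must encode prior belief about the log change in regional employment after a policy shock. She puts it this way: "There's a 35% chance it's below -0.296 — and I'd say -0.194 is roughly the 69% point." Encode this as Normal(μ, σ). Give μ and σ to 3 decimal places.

For Normal(μ,σ), the p-quantile is μ + z_p·σ. Here z_{0.35} = -0.3853, z_{0.69} = 0.4959.
So -0.296 = μ − 0.3853σ and -0.194 = μ + 0.4959σ.
Subtracting: σ = (-0.194 − -0.296)/(0.4959 − (-0.3853)) = 0.116.
Then μ = -0.296 − (-0.3853)·0.116 = -0.251.

μ = -0.251, σ = 0.116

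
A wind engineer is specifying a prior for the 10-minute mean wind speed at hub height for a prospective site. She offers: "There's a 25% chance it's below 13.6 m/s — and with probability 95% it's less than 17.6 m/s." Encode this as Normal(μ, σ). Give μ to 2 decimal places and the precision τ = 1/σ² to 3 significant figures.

μ = 14.76, τ = 0.336

For Normal(μ,σ), the p-quantile is μ + z_p·σ. Here z_{0.25} = -0.6745, z_{0.95} = 1.645.
So 13.6 = μ − 0.6745σ and 17.6 = μ + 1.645σ.
Subtracting: σ = (17.6 − 13.6)/(1.645 − (-0.6745)) = 1.72.
Then μ = 13.6 − (-0.6745)·1.72 = 14.76.
Precision τ = 1/σ² = 1/1.725² = 0.336.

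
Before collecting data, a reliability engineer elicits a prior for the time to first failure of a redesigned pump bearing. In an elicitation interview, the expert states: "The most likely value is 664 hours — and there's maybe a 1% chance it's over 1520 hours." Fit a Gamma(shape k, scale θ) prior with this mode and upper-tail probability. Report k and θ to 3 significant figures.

Gamma(k,θ) with k>1 has mode (k−1)θ, so θ = 664/(k−1).
Need P(X < 1520) = 0.99 with θ tied to k this way. Start at k = 2, θ = 664: P(X<1520) ≈ 0.667.
Too low — raise k to concentrate. Iterating converges to k ≈ 7.97.
Then θ = 664/(7.97−1) ≈ 95.2.

k ≈ 7.97, θ ≈ 95.2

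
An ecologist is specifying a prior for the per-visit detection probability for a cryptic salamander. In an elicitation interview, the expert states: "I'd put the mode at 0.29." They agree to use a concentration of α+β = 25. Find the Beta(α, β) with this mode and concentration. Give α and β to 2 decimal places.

For α,β > 1 the Beta mode is (α−1)/(α+β−2). With α+β = 25, the mode is (α−1)/23.
Set (α−1)/23 = 0.29 → α = 1 + 0.29·23 = 7.67.
β = 25 − α = 17.33.

α = 7.67, β = 17.33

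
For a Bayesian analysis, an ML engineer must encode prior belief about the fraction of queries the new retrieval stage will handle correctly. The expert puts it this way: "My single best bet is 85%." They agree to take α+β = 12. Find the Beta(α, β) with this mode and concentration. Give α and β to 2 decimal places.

For α,β > 1 the Beta mode is (α−1)/(α+β−2). With α+β = 12, the mode is (α−1)/10.
Set (α−1)/10 = 0.85 → α = 1 + 0.85·10 = 9.50.
β = 12 − α = 2.50.

α = 9.50, β = 2.50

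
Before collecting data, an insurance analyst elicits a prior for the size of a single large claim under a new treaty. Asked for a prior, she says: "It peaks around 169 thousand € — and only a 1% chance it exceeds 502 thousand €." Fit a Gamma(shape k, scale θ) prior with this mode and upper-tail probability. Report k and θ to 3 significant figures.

Gamma(k,θ) with k>1 has mode (k−1)θ, so θ = 169/(k−1).
Need P(X < 502) = 0.99 with θ tied to k this way. Start at k = 2, θ = 169: P(X<502) ≈ 0.796.
Too low — raise k to concentrate. Iterating converges to k ≈ 4.81.
Then θ = 169/(4.81−1) ≈ 44.4.

k ≈ 4.81, θ ≈ 44.4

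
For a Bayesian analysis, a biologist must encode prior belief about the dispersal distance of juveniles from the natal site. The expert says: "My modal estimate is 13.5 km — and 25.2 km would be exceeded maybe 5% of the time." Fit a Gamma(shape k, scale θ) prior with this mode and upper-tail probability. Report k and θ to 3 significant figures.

k ≈ 8.14, θ ≈ 1.89

Gamma(k,θ) with k>1 has mode (k−1)θ, so θ = 13.5/(k−1).
Need P(X < 25.2) = 0.95 with θ tied to k this way. Start at k = 2, θ = 13.5: P(X<25.2) ≈ 0.557.
Too low — raise k to concentrate. Iterating converges to k ≈ 8.14.
Then θ = 13.5/(8.14−1) ≈ 1.89.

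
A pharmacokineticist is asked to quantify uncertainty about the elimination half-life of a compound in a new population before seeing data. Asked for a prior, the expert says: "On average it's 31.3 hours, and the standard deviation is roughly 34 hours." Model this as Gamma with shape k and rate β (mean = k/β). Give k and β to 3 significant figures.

k ≈ 0.847, β ≈ 0.0271

For Gamma(k, rate β): mean = k/β, variance = k/β², so CV = 1/√k.
CV = SD/mean = 34/31.3 = 1.086, hence k = 1/CV² = 0.847.
Then β = k/mean = 0.847/31.3 = 0.0271.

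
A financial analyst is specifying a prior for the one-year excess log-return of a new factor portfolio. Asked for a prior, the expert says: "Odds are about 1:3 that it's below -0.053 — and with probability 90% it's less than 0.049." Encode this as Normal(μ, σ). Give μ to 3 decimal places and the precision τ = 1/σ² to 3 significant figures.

For Normal(μ,σ), the p-quantile is μ + z_p·σ. Here z_{0.25} = -0.6745, z_{0.9} = 1.282.
So -0.053 = μ − 0.6745σ and 0.049 = μ + 1.282σ.
Subtracting: σ = (0.049 − -0.053)/(1.282 − (-0.6745)) = 0.052.
Then μ = -0.053 − (-0.6745)·0.052 = -0.018.
Precision τ = 1/σ² = 1/0.05215² = 368.

μ = -0.018, τ = 368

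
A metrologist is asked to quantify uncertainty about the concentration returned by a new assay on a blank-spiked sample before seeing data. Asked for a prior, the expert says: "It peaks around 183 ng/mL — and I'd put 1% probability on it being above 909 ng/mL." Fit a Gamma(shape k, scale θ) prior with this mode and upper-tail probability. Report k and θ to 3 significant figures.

k ≈ 2.53, θ ≈ 120

Gamma(k,θ) with k>1 has mode (k−1)θ, so θ = 183/(k−1).
Need P(X < 909) = 0.99 with θ tied to k this way. Start at k = 2, θ = 183: P(X<909) ≈ 0.958.
Too low — raise k to concentrate. Iterating converges to k ≈ 2.53.
Then θ = 183/(2.53−1) ≈ 120.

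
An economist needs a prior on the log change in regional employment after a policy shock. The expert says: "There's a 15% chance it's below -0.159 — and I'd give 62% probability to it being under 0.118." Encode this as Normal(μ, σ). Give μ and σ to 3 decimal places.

μ = 0.055, σ = 0.206

For Normal(μ,σ), the p-quantile is μ + z_p·σ. Here z_{0.15} = -1.036, z_{0.62} = 0.3055.
So -0.159 = μ − 1.036σ and 0.118 = μ + 0.3055σ.
Subtracting: σ = (0.118 − -0.159)/(0.3055 − (-1.036)) = 0.206.
Then μ = -0.159 − (-1.036)·0.206 = 0.055.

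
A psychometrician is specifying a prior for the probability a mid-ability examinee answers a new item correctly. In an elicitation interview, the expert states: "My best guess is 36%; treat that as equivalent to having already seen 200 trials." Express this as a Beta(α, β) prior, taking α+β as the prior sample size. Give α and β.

Under the effective-sample-size interpretation, Beta(α, β) has prior mean α/(α+β) and prior sample size α+β.
So α+β = 200 and α/(α+β) = 0.36, giving α = 0.36·200 = 72 and β = 200 − 72 = 128.

α = 72, β = 128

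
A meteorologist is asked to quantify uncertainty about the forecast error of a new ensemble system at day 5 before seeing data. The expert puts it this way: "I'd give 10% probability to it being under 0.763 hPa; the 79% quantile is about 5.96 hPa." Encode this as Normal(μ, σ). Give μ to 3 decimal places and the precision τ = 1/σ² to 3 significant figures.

μ = 3.953, τ = 0.161

The p-quantile of Normal(μ,σ) is μ + z_p·σ, with z_{0.1} = -1.282 and z_{0.79} = 0.8064.
Eliminate σ: μ = (z₂·x₁ − z₁·x₂)/(z₂ − z₁) = (0.8064·0.763 − (-1.282)·5.96)/2.088 = 3.953.
Then σ = (x₂ − x₁)/(z₂ − z₁) = (5.96 − 0.763)/2.088 = 2.489.
Precision τ = 1/σ² = 1/2.489² = 0.161.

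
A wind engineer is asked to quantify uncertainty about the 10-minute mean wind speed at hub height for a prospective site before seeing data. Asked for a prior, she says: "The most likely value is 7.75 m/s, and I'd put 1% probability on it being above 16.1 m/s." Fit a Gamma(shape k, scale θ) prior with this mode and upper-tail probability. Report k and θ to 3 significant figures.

Gamma(k,θ) with k>1 has mode (k−1)θ, so θ = 7.75/(k−1).
Need P(X < 16.1) = 0.99 with θ tied to k this way. Start at k = 2, θ = 7.75: P(X<16.1) ≈ 0.615.
Too low — raise k to concentrate. Iterating converges to k ≈ 10.1.
Then θ = 7.75/(10.1−1) ≈ 0.85.

k ≈ 10.1, θ ≈ 0.85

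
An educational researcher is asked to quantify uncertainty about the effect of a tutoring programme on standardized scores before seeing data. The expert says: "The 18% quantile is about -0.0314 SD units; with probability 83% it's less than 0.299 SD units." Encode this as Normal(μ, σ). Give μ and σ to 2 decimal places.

μ = 0.13, σ = 0.18

The p-quantile of Normal(μ,σ) is μ + z_p·σ, with z_{0.18} = -0.9154 and z_{0.83} = 0.9542.
Eliminate σ: μ = (z₂·x₁ − z₁·x₂)/(z₂ − z₁) = (0.9542·-0.0314 − (-0.9154)·0.299)/1.87 = 0.13.
Then σ = (x₂ − x₁)/(z₂ − z₁) = (0.299 − -0.0314)/1.87 = 0.18.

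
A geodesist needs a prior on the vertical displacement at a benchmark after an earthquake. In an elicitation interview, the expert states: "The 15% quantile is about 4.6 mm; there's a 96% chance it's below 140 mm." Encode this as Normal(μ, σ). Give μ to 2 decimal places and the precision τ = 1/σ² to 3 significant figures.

The p-quantile of Normal(μ,σ) is μ + z_p·σ, with z_{0.15} = -1.036 and z_{0.96} = 1.751.
Eliminate σ: μ = (z₂·x₁ − z₁·x₂)/(z₂ − z₁) = (1.751·4.6 − (-1.036)·140)/2.787 = 54.95.
Then σ = (x₂ − x₁)/(z₂ − z₁) = (140 − 4.6)/2.787 = 48.58.
Precision τ = 1/σ² = 1/48.58² = 0.000424.

μ = 54.95, τ = 0.000424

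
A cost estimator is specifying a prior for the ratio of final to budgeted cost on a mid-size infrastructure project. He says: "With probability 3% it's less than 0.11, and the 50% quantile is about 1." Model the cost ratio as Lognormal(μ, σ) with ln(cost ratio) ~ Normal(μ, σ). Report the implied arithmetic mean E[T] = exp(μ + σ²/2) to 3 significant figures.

If T ~ Lognormal(μ,σ) then ln T ~ Normal(μ,σ), so the p-quantile of ln T is μ + z_p·σ.
ln(0.11) = -2.207 and ln(1) = 0; z_{0.03} = -1.881, z_{0.5} = 0.
σ = (0 − -2.207)/(0 − (-1.881)) = 1.174.
μ = -2.207 − (-1.881)·1.174 = 0.000.
E[T] = exp(μ + σ²/2) = exp(0.000 + 0.6887) = 1.99.

E[T] ≈ 1.99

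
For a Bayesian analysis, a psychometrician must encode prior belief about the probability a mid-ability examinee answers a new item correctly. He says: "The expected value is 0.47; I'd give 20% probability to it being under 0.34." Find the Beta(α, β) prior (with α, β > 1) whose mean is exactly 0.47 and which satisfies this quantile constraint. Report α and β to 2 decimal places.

With mean 0.47 fixed, write α = 0.47s, β = 0.53s where s = α+β.
Need P(θ < 0.34) = 0.2 under Beta(0.47s, 0.53s). Normal approximation: (q−m)/√(m(1−m)/s) ≈ z_{0.2} = -0.842, so s ≈ 0.47·0.53·(-0.842)²/(0.34−0.47)² = 10.4.
At s = 10.4: P(θ<0.34) ≈ 0.202. Adjusting to match 0.2 gives s ≈ 10.64.
So α = 0.47·10.64 ≈ 5.00, β = 0.53·10.64 ≈ 5.64.

α ≈ 5.00, β ≈ 5.64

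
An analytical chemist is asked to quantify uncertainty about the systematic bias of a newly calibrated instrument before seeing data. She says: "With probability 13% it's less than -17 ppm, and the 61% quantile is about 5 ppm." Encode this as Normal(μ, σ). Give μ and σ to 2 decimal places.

The p-quantile of Normal(μ,σ) is μ + z_p·σ, with z_{0.13} = -1.126 and z_{0.61} = 0.2793.
Eliminate σ: μ = (z₂·x₁ − z₁·x₂)/(z₂ − z₁) = (0.2793·-17 − (-1.126)·5)/1.406 = 0.63.
Then σ = (x₂ − x₁)/(z₂ − z₁) = (5 − -17)/1.406 = 15.65.

μ = 0.63, σ = 15.65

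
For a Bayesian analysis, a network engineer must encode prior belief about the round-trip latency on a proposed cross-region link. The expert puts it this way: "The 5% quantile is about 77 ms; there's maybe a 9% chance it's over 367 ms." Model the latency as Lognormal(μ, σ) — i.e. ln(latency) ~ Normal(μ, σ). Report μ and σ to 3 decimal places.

If T ~ Lognormal(μ,σ) then ln T ~ Normal(μ,σ), so the p-quantile of ln T is μ + z_p·σ.
ln(77) = 4.344 and ln(367) = 5.905; z_{0.05} = -1.645, z_{0.91} = 1.341.
σ = (5.905 − 4.344)/(1.341 − (-1.645)) = 0.523.
μ = 4.344 − (-1.645)·0.523 = 5.204.

μ ≈ 5.204, σ ≈ 0.523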